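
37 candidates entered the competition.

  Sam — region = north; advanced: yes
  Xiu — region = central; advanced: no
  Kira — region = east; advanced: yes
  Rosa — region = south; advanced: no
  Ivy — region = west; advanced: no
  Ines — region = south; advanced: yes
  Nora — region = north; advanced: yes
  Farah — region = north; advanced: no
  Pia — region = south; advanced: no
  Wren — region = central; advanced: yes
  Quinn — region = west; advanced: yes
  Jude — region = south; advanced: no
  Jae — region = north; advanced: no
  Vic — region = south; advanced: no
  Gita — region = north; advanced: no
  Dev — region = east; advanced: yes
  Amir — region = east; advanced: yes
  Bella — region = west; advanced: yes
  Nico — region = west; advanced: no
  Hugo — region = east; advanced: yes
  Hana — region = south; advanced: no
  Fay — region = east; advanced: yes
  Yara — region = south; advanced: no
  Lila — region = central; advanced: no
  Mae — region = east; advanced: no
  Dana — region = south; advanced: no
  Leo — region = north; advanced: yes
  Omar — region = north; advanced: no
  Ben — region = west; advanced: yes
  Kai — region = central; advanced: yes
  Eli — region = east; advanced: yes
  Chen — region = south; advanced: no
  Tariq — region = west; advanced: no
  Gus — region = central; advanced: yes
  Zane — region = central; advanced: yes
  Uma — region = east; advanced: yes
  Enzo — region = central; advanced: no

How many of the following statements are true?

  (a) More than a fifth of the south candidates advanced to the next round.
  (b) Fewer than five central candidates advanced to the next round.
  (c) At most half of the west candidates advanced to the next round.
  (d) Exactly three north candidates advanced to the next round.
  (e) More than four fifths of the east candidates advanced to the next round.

4

(a) south: |A| = 9, |A ∩ B| = 1; needs |A ∩ B| / |A| > 1/5 — false.
(b) central: |A| = 7, |A ∩ B| = 4; needs |A ∩ B| < 5 — true.
(c) west: |A| = 6, |A ∩ B| = 3; needs |A ∩ B| ≤ |A ∖ B| — true.
(d) north: |A| = 7, |A ∩ B| = 3; needs |A ∩ B| = 3 — true.
(e) east: |A| = 8, |A ∩ B| = 7; needs |A ∩ B| / |A| > 4/5 — true.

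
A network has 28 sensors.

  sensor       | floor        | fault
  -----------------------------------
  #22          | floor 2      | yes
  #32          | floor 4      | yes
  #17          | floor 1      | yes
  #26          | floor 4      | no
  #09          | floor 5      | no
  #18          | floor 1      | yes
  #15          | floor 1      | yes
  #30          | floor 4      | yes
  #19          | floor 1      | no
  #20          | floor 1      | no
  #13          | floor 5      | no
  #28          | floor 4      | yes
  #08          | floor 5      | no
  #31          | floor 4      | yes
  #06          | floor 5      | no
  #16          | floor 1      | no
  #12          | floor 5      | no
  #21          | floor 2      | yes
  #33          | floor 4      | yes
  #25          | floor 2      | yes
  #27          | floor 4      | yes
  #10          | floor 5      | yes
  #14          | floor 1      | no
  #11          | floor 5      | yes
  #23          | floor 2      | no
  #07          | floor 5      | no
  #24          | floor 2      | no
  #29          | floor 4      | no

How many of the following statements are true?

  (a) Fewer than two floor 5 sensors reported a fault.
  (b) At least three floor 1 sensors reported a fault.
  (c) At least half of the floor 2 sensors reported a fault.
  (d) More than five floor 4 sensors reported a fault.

(a) floor 5: |A| = 8, |A ∩ B| = 2; needs |A ∩ B| < 2 — false.
(b) floor 1: |A| = 7, |A ∩ B| = 3; needs |A ∩ B| ≥ 3 — true.
(c) floor 2: |A| = 5, |A ∩ B| = 3; needs |A ∩ B| ≥ |A ∖ B| — true.
(d) floor 4: |A| = 8, |A ∩ B| = 6; needs |A ∩ B| > 5 — true.

3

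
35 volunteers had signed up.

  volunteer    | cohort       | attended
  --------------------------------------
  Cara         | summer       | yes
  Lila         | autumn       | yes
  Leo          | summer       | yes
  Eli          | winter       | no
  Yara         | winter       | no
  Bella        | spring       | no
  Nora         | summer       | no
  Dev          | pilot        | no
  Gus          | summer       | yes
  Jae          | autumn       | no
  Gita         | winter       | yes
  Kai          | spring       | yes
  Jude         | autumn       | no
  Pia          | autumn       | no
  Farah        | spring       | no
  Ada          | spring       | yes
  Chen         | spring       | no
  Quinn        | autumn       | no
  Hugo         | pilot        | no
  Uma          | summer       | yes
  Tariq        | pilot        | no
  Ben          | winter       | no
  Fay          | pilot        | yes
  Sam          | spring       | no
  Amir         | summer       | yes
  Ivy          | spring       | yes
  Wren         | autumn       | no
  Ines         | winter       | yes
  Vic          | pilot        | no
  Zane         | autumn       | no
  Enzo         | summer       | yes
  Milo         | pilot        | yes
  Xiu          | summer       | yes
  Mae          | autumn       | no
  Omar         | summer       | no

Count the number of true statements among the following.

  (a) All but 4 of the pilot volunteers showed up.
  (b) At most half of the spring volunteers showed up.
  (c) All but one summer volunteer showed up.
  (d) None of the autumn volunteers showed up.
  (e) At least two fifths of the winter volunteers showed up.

3

(a) pilot: |A| = 6, |A ∩ B| = 2; needs |A ∖ B| = 4 — true.
(b) spring: |A| = 7, |A ∩ B| = 3; needs |A ∩ B| ≤ |A ∖ B| — true.
(c) summer: |A| = 9, |A ∩ B| = 7; needs |A ∖ B| = 1 — false.
(d) autumn: |A| = 8, |A ∩ B| = 1; needs A ∩ B = ∅ (|A ∩ B| = 0) — false.
(e) winter: |A| = 5, |A ∩ B| = 2; needs |A ∩ B| / |A| ≥ 2/5 — true.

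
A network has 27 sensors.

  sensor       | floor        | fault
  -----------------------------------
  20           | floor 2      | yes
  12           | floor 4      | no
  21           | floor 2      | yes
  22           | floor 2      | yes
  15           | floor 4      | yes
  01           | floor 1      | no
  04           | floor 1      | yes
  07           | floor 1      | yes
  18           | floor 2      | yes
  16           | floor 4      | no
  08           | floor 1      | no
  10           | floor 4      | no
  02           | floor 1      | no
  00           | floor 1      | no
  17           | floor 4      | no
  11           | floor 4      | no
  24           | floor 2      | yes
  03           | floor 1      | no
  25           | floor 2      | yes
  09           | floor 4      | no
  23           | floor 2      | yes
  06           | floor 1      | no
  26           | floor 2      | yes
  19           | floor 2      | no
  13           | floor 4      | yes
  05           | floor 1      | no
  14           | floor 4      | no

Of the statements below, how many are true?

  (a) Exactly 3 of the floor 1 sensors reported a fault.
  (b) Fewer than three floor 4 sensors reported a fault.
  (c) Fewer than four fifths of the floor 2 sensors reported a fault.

(a) floor 1: |A| = 9, |A ∩ B| = 2; needs |A ∩ B| = 3 — false.
(b) floor 4: |A| = 9, |A ∩ B| = 2; needs |A ∩ B| < 3 — true.
(c) floor 2: |A| = 9, |A ∩ B| = 8; needs |A ∩ B| / |A| < 4/5 — false.

1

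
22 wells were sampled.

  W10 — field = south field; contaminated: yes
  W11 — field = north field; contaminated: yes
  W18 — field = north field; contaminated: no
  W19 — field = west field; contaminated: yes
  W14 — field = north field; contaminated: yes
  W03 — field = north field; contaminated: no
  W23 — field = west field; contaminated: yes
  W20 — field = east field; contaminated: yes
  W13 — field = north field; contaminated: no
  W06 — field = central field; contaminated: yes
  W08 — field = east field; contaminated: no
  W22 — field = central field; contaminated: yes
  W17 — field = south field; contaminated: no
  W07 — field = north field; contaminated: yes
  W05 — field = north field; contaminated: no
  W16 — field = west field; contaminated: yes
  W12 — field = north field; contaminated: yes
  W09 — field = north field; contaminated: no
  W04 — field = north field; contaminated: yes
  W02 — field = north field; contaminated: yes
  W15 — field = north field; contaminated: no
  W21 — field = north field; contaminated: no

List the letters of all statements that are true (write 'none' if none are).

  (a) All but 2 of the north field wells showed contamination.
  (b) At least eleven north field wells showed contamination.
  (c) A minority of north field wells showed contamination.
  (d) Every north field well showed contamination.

|A| = 13, |A ∩ B| = 6, |A ∖ B| = 7.
(a) |A ∖ B| = 2: fails.
(b) |A ∩ B| ≥ 11: fails.
(c) |A ∩ B| < |A ∖ B|: holds.
(d) A ⊆ B, i.e. every element of A is in B (|A ∖ B| = 0): fails.

(c)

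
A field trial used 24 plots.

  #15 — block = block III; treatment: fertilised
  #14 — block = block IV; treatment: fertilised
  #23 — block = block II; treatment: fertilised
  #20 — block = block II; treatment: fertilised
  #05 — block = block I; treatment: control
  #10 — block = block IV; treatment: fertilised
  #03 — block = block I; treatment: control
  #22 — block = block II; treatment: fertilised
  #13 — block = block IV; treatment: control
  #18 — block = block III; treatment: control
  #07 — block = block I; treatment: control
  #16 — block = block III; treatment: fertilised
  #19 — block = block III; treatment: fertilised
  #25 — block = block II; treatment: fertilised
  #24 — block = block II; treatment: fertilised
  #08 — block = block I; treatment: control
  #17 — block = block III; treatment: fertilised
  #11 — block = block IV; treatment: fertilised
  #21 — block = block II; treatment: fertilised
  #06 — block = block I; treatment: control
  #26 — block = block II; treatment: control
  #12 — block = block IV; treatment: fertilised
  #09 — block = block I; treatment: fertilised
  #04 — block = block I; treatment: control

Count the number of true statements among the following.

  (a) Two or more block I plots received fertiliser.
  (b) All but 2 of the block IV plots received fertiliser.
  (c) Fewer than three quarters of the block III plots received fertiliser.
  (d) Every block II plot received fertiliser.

(a) block I: |A| = 7, |A ∩ B| = 1; needs |A ∩ B| ≥ 2 — false.
(b) block IV: |A| = 5, |A ∩ B| = 4; needs |A ∖ B| = 2 — false.
(c) block III: |A| = 5, |A ∩ B| = 4; needs |A ∩ B| / |A| < 3/4 — false.
(d) block II: |A| = 7, |A ∩ B| = 6; needs A ⊆ B, i.e. every element of A is in B (|A ∖ B| = 0) — false.

0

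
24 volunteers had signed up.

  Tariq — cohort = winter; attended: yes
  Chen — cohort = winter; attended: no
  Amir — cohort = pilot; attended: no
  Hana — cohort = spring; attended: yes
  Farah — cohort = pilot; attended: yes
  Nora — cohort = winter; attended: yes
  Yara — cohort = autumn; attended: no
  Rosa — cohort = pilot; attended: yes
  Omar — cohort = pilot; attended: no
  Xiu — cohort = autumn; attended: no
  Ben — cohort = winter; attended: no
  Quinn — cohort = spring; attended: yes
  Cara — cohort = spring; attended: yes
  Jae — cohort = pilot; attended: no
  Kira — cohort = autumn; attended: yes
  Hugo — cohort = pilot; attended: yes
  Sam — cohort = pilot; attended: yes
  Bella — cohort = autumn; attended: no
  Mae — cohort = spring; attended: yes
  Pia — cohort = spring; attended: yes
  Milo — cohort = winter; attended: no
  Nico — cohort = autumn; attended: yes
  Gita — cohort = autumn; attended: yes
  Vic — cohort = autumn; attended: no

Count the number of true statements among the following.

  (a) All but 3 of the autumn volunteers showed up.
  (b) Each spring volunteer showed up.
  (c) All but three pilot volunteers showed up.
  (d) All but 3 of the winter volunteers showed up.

(a) autumn: |A| = 7, |A ∩ B| = 3; needs |A ∖ B| = 3 — false.
(b) spring: |A| = 5, |A ∩ B| = 5; needs A ⊆ B, i.e. every element of A is in B (|A ∖ B| = 0) — true.
(c) pilot: |A| = 7, |A ∩ B| = 4; needs |A ∖ B| = 3 — true.
(d) winter: |A| = 5, |A ∩ B| = 2; needs |A ∖ B| = 3 — true.

3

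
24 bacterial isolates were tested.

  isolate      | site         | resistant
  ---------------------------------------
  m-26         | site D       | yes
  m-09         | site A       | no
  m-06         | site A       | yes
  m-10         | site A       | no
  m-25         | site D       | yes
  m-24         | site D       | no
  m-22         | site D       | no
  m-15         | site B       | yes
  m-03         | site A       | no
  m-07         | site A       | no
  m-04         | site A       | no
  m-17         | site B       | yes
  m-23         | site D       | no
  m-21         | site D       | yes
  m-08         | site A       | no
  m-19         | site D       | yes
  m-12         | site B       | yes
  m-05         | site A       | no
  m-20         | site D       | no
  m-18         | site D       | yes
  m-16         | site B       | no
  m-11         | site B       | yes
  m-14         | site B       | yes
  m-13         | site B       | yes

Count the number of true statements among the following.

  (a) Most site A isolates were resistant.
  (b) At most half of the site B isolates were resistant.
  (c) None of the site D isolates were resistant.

(a) site A: |A| = 8, |A ∩ B| = 1; needs |A ∩ B| > |A ∖ B| — false.
(b) site B: |A| = 7, |A ∩ B| = 6; needs |A ∩ B| ≤ |A ∖ B| — false.
(c) site D: |A| = 9, |A ∩ B| = 5; needs A ∩ B = ∅ (|A ∩ B| = 0) — false.

0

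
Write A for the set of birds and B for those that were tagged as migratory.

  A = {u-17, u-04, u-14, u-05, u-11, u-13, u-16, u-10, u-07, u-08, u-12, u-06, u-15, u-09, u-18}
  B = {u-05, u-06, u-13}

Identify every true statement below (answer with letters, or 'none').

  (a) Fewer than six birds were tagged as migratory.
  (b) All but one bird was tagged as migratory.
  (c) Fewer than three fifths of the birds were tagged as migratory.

(a), (c)

|A| = 15, |A ∩ B| = 3, |A ∖ B| = 12.
(a) |A ∩ B| < 6: holds.
(b) |A ∖ B| = 1: fails.
(c) |A ∩ B| / |A| < 3/5: holds.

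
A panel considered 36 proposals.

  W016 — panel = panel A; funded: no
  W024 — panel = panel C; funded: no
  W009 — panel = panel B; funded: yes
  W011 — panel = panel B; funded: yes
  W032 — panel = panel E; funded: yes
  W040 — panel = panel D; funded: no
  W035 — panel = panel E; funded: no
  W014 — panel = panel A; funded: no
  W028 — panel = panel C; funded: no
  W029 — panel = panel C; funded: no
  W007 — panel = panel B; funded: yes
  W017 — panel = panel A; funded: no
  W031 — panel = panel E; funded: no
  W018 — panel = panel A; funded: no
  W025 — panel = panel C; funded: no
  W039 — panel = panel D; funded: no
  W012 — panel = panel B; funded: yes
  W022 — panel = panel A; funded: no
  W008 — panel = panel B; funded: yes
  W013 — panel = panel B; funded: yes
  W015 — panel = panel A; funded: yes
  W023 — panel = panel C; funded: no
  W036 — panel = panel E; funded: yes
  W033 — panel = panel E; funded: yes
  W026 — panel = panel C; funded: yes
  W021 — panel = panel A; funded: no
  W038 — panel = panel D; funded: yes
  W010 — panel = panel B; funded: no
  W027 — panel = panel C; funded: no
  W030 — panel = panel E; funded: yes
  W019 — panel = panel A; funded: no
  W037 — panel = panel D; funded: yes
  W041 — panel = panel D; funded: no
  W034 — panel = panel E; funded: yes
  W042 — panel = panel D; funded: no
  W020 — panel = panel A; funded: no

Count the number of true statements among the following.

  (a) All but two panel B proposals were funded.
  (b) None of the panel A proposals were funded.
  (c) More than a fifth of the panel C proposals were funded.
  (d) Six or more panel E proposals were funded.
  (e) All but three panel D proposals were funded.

(a) panel B: |A| = 7, |A ∩ B| = 6; needs |A ∖ B| = 2 — false.
(b) panel A: |A| = 9, |A ∩ B| = 1; needs A ∩ B = ∅ (|A ∩ B| = 0) — false.
(c) panel C: |A| = 7, |A ∩ B| = 1; needs |A ∩ B| / |A| > 1/5 — false.
(d) panel E: |A| = 7, |A ∩ B| = 5; needs |A ∩ B| ≥ 6 — false.
(e) panel D: |A| = 6, |A ∩ B| = 2; needs |A ∖ B| = 3 — false.

0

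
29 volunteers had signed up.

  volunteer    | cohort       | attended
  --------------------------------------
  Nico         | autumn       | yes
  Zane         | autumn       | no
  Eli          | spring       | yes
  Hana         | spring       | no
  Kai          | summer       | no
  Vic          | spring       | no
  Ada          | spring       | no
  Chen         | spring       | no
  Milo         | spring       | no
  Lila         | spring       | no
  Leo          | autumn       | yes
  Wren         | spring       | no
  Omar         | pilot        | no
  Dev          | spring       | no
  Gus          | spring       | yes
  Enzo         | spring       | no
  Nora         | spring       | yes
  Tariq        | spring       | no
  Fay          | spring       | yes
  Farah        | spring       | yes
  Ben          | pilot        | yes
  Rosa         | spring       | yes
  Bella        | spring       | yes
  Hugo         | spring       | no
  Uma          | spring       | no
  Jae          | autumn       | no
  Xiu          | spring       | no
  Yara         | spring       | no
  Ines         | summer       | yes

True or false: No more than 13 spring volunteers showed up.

Truth condition: |A ∩ B| ≤ 13.
|A| = 21, |A ∩ B| = 7, |A ∖ B| = 14.
|A ∩ B| = 7, so the statement is true.

True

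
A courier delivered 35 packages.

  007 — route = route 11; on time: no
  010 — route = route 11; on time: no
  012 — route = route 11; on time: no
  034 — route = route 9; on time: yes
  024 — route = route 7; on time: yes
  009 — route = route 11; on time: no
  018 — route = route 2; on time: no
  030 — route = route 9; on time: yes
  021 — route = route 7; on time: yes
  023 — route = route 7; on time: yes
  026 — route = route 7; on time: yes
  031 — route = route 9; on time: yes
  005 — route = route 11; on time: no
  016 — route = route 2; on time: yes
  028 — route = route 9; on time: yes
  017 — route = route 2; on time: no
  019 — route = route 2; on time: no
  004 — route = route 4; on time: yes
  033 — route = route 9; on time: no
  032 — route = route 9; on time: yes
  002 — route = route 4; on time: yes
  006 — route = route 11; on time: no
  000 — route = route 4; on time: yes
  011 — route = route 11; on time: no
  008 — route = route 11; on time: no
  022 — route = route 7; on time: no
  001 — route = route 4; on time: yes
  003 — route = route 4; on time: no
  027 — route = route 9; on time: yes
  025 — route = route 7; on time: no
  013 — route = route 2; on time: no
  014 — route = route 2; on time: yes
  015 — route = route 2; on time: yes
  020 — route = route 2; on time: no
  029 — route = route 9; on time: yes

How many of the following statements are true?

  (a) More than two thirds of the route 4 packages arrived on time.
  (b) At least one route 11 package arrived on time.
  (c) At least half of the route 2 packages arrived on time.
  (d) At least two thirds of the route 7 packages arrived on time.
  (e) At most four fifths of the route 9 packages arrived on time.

(a) route 4: |A| = 5, |A ∩ B| = 4; needs |A ∩ B| / |A| > 2/3 — true.
(b) route 11: |A| = 8, |A ∩ B| = 0; needs A ∩ B ≠ ∅ (|A ∩ B| ≥ 1) — false.
(c) route 2: |A| = 8, |A ∩ B| = 3; needs |A ∩ B| ≥ |A ∖ B| — false.
(d) route 7: |A| = 6, |A ∩ B| = 4; needs |A ∩ B| / |A| ≥ 2/3 — true.
(e) route 9: |A| = 8, |A ∩ B| = 7; needs |A ∩ B| / |A| ≤ 4/5 — false.

2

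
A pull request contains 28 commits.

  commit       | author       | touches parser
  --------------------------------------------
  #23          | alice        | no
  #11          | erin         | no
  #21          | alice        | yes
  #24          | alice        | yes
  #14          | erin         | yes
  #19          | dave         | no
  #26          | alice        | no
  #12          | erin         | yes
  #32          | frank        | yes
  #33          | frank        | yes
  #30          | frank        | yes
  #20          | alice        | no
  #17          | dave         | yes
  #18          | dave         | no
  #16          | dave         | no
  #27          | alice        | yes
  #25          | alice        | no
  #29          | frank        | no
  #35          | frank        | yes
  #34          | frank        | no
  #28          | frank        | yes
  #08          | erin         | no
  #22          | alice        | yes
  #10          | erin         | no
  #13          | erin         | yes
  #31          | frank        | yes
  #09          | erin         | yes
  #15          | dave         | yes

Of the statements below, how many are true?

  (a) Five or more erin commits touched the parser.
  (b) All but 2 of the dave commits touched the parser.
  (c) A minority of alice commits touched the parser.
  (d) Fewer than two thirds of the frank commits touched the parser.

0

(a) erin: |A| = 7, |A ∩ B| = 4; needs |A ∩ B| ≥ 5 — false.
(b) dave: |A| = 5, |A ∩ B| = 2; needs |A ∖ B| = 2 — false.
(c) alice: |A| = 8, |A ∩ B| = 4; needs |A ∩ B| < |A ∖ B| — false.
(d) frank: |A| = 8, |A ∩ B| = 6; needs |A ∩ B| / |A| < 2/3 — false.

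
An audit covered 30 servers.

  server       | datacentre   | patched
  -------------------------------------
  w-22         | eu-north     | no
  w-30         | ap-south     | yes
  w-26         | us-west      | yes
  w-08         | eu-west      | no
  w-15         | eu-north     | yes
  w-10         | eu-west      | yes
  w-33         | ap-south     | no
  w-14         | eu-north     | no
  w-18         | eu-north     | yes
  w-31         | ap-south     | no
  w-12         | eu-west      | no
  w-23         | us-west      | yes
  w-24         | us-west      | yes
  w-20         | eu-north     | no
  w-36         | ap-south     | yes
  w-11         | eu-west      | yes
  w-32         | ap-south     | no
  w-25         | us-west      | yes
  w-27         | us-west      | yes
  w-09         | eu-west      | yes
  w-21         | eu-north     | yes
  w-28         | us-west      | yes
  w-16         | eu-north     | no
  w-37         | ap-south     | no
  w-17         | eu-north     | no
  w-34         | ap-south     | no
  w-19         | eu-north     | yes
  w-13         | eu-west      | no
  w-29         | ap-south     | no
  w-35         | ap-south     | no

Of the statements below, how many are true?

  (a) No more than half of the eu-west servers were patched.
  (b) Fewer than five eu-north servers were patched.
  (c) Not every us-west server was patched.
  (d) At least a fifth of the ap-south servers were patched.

(a) eu-west: |A| = 6, |A ∩ B| = 3; needs |A ∩ B| ≤ |A ∖ B| — true.
(b) eu-north: |A| = 9, |A ∩ B| = 4; needs |A ∩ B| < 5 — true.
(c) us-west: |A| = 6, |A ∩ B| = 6; needs A ⊄ B (|A ∖ B| ≥ 1) — false.
(d) ap-south: |A| = 9, |A ∩ B| = 2; needs |A ∩ B| / |A| ≥ 1/5 — true.

3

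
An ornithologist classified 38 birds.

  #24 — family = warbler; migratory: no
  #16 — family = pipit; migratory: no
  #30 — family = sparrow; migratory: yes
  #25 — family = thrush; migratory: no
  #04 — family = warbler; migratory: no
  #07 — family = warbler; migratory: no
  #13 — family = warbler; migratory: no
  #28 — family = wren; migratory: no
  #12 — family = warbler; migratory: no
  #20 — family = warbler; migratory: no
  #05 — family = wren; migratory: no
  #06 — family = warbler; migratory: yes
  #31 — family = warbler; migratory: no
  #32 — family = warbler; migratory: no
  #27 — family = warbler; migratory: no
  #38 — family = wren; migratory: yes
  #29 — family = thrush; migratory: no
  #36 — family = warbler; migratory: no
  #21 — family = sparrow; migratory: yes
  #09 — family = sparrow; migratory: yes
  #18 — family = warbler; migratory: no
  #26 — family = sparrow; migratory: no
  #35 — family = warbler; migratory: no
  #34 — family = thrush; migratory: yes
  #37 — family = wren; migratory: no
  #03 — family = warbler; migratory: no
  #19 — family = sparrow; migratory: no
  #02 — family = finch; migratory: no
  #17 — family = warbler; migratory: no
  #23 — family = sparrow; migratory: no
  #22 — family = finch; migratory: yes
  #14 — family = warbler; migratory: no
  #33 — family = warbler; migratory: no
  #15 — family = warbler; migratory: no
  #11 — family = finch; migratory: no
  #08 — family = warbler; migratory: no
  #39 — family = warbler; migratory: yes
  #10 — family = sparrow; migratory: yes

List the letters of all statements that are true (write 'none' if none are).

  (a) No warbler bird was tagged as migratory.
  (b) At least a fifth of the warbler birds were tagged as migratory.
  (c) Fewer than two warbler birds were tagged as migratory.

|A| = 20, |A ∩ B| = 2, |A ∖ B| = 18.
(a) A ∩ B = ∅ (|A ∩ B| = 0): fails.
(b) |A ∩ B| / |A| ≥ 1/5: fails.
(c) |A ∩ B| < 2: fails.

none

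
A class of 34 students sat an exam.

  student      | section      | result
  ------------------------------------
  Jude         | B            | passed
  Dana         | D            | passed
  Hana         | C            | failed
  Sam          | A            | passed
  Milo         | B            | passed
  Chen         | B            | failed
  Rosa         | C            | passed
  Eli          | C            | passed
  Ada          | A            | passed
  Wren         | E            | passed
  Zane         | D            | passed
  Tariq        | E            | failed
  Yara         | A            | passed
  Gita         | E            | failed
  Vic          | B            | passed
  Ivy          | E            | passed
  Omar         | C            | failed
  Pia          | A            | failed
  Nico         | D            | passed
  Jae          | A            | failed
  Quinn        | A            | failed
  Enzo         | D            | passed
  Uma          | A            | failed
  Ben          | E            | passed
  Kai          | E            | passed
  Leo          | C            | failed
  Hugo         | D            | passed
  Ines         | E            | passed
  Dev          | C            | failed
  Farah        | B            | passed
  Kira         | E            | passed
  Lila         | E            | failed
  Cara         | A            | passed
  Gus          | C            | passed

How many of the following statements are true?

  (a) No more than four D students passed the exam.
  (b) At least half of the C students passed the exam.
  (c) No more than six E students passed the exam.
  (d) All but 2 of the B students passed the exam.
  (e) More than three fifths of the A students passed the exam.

(a) D: |A| = 5, |A ∩ B| = 5; needs |A ∩ B| ≤ 4 — false.
(b) C: |A| = 7, |A ∩ B| = 3; needs |A ∩ B| ≥ |A ∖ B| — false.
(c) E: |A| = 9, |A ∩ B| = 6; needs |A ∩ B| ≤ 6 — true.
(d) B: |A| = 5, |A ∩ B| = 4; needs |A ∖ B| = 2 — false.
(e) A: |A| = 8, |A ∩ B| = 4; needs |A ∩ B| / |A| > 3/5 — false.

1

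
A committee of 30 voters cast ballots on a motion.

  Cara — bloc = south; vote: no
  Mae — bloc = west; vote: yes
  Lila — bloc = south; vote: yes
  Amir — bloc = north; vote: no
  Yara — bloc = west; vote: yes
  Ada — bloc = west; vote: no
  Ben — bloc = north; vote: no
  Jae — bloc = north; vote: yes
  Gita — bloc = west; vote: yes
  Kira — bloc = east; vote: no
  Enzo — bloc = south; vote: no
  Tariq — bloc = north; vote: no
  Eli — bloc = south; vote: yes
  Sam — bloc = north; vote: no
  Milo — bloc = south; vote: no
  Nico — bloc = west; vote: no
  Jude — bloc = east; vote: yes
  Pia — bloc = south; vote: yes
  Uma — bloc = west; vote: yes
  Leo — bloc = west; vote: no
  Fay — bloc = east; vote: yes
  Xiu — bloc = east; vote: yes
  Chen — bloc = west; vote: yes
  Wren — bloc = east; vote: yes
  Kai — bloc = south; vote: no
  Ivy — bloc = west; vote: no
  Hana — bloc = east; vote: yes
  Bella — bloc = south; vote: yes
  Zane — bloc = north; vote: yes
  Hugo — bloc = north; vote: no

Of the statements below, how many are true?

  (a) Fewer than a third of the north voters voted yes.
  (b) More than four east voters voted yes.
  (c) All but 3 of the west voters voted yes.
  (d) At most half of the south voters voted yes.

(a) north: |A| = 7, |A ∩ B| = 2; needs |A ∩ B| / |A| < 1/3 — true.
(b) east: |A| = 6, |A ∩ B| = 5; needs |A ∩ B| > 4 — true.
(c) west: |A| = 9, |A ∩ B| = 5; needs |A ∖ B| = 3 — false.
(d) south: |A| = 8, |A ∩ B| = 4; needs |A ∩ B| ≤ |A ∖ B| — true.

3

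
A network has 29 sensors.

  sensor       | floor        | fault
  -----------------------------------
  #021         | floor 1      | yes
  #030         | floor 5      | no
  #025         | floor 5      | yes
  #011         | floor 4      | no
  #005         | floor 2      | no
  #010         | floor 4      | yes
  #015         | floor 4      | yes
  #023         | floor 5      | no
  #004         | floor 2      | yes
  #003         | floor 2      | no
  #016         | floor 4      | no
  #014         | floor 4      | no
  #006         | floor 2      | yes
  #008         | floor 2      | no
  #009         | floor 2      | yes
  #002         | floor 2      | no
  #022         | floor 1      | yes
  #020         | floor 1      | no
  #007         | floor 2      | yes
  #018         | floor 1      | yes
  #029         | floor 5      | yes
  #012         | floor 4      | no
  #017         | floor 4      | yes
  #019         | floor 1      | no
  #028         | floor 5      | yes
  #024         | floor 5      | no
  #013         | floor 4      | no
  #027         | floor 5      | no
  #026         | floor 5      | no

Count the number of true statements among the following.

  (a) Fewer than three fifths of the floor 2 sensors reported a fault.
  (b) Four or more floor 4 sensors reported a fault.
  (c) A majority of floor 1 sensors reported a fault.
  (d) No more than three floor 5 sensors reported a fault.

(a) floor 2: |A| = 8, |A ∩ B| = 4; needs |A ∩ B| / |A| < 3/5 — true.
(b) floor 4: |A| = 8, |A ∩ B| = 3; needs |A ∩ B| ≥ 4 — false.
(c) floor 1: |A| = 5, |A ∩ B| = 3; needs |A ∩ B| > |A ∖ B| — true.
(d) floor 5: |A| = 8, |A ∩ B| = 3; needs |A ∩ B| ≤ 3 — true.

3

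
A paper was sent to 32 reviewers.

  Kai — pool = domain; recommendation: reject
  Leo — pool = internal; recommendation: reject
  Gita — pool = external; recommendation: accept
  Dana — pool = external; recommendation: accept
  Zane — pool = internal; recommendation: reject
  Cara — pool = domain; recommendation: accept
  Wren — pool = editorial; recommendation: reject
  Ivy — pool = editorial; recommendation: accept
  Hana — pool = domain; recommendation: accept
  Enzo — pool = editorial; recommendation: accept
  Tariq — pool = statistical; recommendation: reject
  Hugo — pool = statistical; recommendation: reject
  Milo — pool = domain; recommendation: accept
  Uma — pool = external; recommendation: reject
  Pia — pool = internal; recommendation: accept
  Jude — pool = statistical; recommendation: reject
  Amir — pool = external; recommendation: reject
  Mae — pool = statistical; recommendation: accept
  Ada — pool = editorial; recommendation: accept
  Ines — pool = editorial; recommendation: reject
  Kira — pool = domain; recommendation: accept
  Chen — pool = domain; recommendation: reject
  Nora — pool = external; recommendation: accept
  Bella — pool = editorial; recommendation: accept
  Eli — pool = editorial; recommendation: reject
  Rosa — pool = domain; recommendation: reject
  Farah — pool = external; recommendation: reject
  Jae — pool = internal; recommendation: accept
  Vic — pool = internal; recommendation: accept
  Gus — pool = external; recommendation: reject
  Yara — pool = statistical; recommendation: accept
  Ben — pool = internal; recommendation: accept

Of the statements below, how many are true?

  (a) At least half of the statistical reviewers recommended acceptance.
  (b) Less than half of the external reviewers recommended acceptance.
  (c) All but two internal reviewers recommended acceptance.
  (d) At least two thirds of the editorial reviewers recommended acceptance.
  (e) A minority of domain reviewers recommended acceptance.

2

(a) statistical: |A| = 5, |A ∩ B| = 2; needs |A ∩ B| ≥ |A ∖ B| — false.
(b) external: |A| = 7, |A ∩ B| = 3; needs |A ∩ B| < |A ∖ B| — true.
(c) internal: |A| = 6, |A ∩ B| = 4; needs |A ∖ B| = 2 — true.
(d) editorial: |A| = 7, |A ∩ B| = 4; needs |A ∩ B| / |A| ≥ 2/3 — false.
(e) domain: |A| = 7, |A ∩ B| = 4; needs |A ∩ B| < |A ∖ B| — false.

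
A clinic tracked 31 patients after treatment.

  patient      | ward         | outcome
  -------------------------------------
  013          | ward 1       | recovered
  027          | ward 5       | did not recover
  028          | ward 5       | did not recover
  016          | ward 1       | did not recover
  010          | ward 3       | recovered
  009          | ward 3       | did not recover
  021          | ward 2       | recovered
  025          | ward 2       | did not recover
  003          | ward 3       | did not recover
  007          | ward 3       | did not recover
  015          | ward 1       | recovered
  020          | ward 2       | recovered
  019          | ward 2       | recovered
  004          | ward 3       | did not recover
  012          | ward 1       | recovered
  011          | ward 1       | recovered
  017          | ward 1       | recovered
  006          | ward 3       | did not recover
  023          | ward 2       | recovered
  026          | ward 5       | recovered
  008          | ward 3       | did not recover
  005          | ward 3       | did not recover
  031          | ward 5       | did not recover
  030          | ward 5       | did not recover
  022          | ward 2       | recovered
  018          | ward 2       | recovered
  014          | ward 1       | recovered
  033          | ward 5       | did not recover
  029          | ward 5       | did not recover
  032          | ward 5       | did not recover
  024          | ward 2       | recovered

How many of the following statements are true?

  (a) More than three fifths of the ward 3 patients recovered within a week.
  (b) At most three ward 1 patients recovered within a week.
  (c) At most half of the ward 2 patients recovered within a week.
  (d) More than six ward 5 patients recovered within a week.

(a) ward 3: |A| = 8, |A ∩ B| = 1; needs |A ∩ B| / |A| > 3/5 — false.
(b) ward 1: |A| = 7, |A ∩ B| = 6; needs |A ∩ B| ≤ 3 — false.
(c) ward 2: |A| = 8, |A ∩ B| = 7; needs |A ∩ B| ≤ |A ∖ B| — false.
(d) ward 5: |A| = 8, |A ∩ B| = 1; needs |A ∩ B| > 6 — false.

0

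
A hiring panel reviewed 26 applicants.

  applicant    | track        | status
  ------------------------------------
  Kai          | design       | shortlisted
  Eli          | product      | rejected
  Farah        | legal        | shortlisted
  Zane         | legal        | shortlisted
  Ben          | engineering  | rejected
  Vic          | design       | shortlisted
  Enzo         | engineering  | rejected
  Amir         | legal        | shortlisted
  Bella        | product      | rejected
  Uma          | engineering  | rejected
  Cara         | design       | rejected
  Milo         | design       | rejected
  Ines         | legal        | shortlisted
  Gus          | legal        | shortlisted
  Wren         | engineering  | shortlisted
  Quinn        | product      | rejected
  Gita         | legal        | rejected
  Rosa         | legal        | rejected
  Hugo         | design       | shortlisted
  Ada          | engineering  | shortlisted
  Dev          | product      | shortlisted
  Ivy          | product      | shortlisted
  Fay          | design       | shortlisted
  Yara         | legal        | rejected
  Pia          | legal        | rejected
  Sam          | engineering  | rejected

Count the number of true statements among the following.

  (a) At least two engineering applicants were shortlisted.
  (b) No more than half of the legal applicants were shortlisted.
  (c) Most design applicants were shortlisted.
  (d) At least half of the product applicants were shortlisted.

2

(a) engineering: |A| = 6, |A ∩ B| = 2; needs |A ∩ B| ≥ 2 — true.
(b) legal: |A| = 9, |A ∩ B| = 5; needs |A ∩ B| ≤ |A ∖ B| — false.
(c) design: |A| = 6, |A ∩ B| = 4; needs |A ∩ B| > |A ∖ B| — true.
(d) product: |A| = 5, |A ∩ B| = 2; needs |A ∩ B| ≥ |A ∖ B| — false.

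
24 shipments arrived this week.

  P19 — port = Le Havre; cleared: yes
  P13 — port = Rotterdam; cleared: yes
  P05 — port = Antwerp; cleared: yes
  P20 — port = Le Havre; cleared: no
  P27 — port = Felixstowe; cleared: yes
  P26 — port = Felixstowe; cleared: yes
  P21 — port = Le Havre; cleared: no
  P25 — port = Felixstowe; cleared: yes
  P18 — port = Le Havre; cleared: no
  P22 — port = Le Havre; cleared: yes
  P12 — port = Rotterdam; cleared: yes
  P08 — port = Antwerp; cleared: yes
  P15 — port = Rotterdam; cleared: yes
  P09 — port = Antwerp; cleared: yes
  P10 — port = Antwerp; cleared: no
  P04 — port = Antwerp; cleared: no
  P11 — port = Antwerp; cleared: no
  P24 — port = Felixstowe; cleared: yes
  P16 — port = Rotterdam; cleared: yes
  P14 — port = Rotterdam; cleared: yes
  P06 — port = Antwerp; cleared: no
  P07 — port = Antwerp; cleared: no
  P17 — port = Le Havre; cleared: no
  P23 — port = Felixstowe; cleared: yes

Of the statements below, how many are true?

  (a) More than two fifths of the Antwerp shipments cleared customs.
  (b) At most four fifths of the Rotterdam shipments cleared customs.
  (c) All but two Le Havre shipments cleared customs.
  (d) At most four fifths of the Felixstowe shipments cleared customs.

(a) Antwerp: |A| = 8, |A ∩ B| = 3; needs |A ∩ B| / |A| > 2/5 — false.
(b) Rotterdam: |A| = 5, |A ∩ B| = 5; needs |A ∩ B| / |A| ≤ 4/5 — false.
(c) Le Havre: |A| = 6, |A ∩ B| = 2; needs |A ∖ B| = 2 — false.
(d) Felixstowe: |A| = 5, |A ∩ B| = 5; needs |A ∩ B| / |A| ≤ 4/5 — false.

0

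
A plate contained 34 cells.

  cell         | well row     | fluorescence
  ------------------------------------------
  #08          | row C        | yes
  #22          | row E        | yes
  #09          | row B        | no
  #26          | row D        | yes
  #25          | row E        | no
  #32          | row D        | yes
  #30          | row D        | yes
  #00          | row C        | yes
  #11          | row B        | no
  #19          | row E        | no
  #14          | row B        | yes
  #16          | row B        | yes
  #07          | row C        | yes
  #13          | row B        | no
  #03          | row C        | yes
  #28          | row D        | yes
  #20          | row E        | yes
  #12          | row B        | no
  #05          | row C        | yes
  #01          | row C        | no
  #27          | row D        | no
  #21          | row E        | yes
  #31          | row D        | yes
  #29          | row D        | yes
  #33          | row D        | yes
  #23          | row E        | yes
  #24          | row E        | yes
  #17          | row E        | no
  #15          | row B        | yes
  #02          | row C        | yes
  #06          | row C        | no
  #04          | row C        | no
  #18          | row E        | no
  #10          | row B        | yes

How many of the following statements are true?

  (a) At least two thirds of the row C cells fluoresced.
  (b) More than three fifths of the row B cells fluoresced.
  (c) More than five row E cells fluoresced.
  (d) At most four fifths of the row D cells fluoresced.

1

(a) row C: |A| = 9, |A ∩ B| = 6; needs |A ∩ B| / |A| ≥ 2/3 — true.
(b) row B: |A| = 8, |A ∩ B| = 4; needs |A ∩ B| / |A| > 3/5 — false.
(c) row E: |A| = 9, |A ∩ B| = 5; needs |A ∩ B| > 5 — false.
(d) row D: |A| = 8, |A ∩ B| = 7; needs |A ∩ B| / |A| ≤ 4/5 — false.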